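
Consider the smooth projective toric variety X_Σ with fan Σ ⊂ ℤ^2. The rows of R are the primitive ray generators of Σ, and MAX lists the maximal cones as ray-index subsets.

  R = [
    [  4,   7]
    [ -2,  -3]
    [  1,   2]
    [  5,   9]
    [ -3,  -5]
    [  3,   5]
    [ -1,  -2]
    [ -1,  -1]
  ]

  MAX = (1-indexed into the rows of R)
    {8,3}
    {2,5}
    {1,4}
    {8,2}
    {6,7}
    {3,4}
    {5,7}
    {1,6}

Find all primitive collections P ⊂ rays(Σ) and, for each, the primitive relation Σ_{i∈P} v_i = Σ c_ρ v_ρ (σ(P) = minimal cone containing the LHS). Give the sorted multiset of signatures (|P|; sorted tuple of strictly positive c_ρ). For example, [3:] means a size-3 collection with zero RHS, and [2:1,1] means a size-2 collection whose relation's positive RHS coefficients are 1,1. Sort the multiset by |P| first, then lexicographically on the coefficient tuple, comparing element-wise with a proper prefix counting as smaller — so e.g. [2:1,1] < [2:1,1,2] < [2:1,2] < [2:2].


Minimal non-faces — 20 found among 8 rays, 8 max cones:

  P = {3,7}:  v_{3} + v_{7} = 0  ⟹  sig = [2:]
  P = {5,6}:  v_{5} + v_{6} = 0  ⟹  sig = [2:]
  P = {1,3}:  v_{1} + v_{3} = v_{4}  ⟹  sig = [2:1]
  P = {1,5}:  v_{1} + v_{5} = v_{3}  ⟹  sig = [2:1]
  P = {1,7}:  v_{1} + v_{7} = v_{6}  ⟹  sig = [2:1]
  P = {2,3}:  v_{2} + v_{3} = v_{8}  ⟹  sig = [2:1]
  P = {2,6}:  v_{2} + v_{6} = v_{3}  ⟹  sig = [2:1]
  P = {2,7}:  v_{2} + v_{7} = v_{5}  ⟹  sig = [2:1]
  P = {3,5}:  v_{3} + v_{5} = v_{2}  ⟹  sig = [2:1]
  P = {3,6}:  v_{3} + v_{6} = v_{1}  ⟹  sig = [2:1]
  P = {4,7}:  v_{4} + v_{7} = v_{1}  ⟹  sig = [2:1]
  P = {7,8}:  v_{7} + v_{8} = v_{2}  ⟹  sig = [2:1]
  P = {1,2}:  v_{1} + v_{2} = 2·v_{3}  ⟹  sig = [2:2]
  P = {4,5}:  v_{4} + v_{5} = 2·v_{3}  ⟹  sig = [2:2]
  P = {4,6}:  v_{4} + v_{6} = 2·v_{1}  ⟹  sig = [2:2]
  P = {5,8}:  v_{5} + v_{8} = 2·v_{2}  ⟹  sig = [2:2]
  P = {6,8}:  v_{6} + v_{8} = 2·v_{3}  ⟹  sig = [2:2]
  P = {1,8}:  v_{1} + v_{8} = 3·v_{3}  ⟹  sig = [2:3]
  P = {2,4}:  v_{2} + v_{4} = 3·v_{3}  ⟹  sig = [2:3]
  P = {4,8}:  v_{4} + v_{8} = 4·v_{3}  ⟹  sig = [2:4]

Hence PRS(X_Σ) =
    |P|=2: 20 collections, coeffs (), (), (1), (1), (1), (1), (1), (1), (1), (1), (1), (1), (2), (2), (2), (2), (2), (3), (3), (4)


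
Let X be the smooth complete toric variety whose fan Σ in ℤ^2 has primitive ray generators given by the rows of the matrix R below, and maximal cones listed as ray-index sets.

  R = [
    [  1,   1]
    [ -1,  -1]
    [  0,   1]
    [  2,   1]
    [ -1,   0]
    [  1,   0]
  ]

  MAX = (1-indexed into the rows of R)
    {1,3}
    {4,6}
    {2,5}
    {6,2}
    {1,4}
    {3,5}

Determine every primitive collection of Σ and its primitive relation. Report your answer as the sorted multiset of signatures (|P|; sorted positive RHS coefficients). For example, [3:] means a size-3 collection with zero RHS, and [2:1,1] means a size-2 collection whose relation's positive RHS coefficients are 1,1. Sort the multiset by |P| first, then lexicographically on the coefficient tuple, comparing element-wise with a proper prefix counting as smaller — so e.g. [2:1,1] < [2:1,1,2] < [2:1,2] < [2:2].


Minimal non-faces — 9 found among 6 rays, 6 max cones:

  {1,2}:  v_{1} + v_{2} = 0  →  sig = [2:]
  {5,6}:  v_{5} + v_{6} = 0  →  sig = [2:]
  {1,5}:  v_{1} + v_{5} = v_{3}  →  sig = [2:1]
  {1,6}:  v_{1} + v_{6} = v_{4}  →  sig = [2:1]
  {2,3}:  v_{2} + v_{3} = v_{5}  →  sig = [2:1]
  {2,4}:  v_{2} + v_{4} = v_{6}  →  sig = [2:1]
  {3,6}:  v_{3} + v_{6} = v_{1}  →  sig = [2:1]
  {4,5}:  v_{4} + v_{5} = v_{1}  →  sig = [2:1]
  {3,4}:  v_{3} + v_{4} = 2·v_{1}  →  sig = [2:2]

so the primitive-relation signature multiset is
[[2:], [2:], [2:1], [2:1], [2:1], [2:1], [2:1], [2:1], [2:2]]


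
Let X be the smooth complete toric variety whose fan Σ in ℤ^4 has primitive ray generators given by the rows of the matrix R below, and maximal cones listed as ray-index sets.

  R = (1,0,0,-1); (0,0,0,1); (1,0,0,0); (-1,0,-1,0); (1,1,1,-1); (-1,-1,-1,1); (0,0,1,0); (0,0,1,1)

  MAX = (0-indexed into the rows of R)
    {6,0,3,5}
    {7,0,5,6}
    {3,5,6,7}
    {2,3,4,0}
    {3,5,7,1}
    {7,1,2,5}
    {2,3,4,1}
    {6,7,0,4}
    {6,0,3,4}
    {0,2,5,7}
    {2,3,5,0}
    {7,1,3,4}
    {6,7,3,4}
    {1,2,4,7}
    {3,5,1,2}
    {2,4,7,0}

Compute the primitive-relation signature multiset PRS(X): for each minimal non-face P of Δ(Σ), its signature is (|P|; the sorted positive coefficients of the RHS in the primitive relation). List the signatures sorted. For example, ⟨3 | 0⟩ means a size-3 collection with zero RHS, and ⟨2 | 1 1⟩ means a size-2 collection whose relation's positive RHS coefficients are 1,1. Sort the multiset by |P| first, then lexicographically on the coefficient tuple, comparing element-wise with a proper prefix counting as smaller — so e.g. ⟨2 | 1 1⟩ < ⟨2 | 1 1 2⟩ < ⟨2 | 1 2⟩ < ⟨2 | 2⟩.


Primitive collections (6):

  {4,5}:  v_{4} + v_{5} = 0  ⇒ sig = ⟨2 | 0⟩
  {0,1}:  v_{0} + v_{1} = v_{2}  ⇒ sig = ⟨2 | 1⟩
  {1,6}:  v_{1} + v_{6} = v_{7}  ⇒ sig = ⟨2 | 1⟩
  {2,6}:  v_{2} + v_{6} = v_{0} + v_{7}  ⇒ sig = ⟨2 | 1 1⟩
  {0,3,7}:  v_{0} + v_{3} + v_{7} = 0  ⇒ sig = ⟨3 | 0⟩
  {2,3,7}:  v_{2} + v_{3} + v_{7} = v_{1}  ⇒ sig = ⟨3 | 1⟩

Hence PRS(X_Σ) =
[⟨2 | 0⟩, ⟨2 | 1⟩, ⟨2 | 1⟩, ⟨2 | 1 1⟩, ⟨3 | 0⟩, ⟨3 | 1⟩]


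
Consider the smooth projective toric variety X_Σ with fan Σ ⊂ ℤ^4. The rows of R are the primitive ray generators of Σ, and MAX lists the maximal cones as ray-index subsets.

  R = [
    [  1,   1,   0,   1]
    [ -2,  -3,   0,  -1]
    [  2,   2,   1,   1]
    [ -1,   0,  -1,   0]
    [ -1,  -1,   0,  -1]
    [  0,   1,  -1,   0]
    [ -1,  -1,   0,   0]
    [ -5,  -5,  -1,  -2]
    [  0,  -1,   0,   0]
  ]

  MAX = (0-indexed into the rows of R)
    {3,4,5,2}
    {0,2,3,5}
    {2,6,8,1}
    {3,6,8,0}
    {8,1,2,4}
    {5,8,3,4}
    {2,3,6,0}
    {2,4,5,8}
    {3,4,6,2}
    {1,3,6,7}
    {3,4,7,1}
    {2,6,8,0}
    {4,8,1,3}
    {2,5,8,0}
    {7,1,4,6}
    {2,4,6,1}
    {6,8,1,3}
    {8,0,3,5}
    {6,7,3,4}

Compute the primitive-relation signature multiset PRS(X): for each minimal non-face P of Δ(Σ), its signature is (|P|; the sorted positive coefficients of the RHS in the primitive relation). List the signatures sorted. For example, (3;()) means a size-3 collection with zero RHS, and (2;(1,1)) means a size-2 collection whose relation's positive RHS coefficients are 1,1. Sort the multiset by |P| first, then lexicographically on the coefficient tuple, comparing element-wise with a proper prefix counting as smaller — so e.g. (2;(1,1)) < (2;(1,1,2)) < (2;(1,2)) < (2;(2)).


The 12 primitive collections of Σ (r=9, n=4):

  P={0,4}:  v_{0} + v_{4} = 0  ⇒ sig = (2;())
  P={5,6}:  v_{5} + v_{6} = v_{3}  ⇒ sig = (2;(1))
  P={0,1}:  v_{0} + v_{1} = v_{6} + v_{8}  ⇒ sig = (2;(1,1))
  P={0,7}:  v_{0} + v_{7} = v_{1} + v_{3} + v_{6}  ⇒ sig = (2;(1,1,1))
  P={1,5}:  v_{1} + v_{5} = v_{3} + v_{4} + v_{8}  ⇒ sig = (2;(1,1,1))
  P={5,7}:  v_{5} + v_{7} = v_{1} + 2·v_{3} + v_{4}  ⇒ sig = (2;(1,1,2))
  P={2,7}:  v_{2} + v_{7} = v_{4} + 2·v_{6}  ⇒ sig = (2;(1,2))
  P={7,8}:  v_{7} + v_{8} = 2·v_{1} + v_{3}  ⇒ sig = (2;(1,2))
  P={1,2,3}:  v_{1} + v_{2} + v_{3} = v_{6}  ⇒ sig = (3;(1))
  P={2,3,8}:  v_{2} + v_{3} + v_{8} = v_{0}  ⇒ sig = (3;(1))
  P={4,6,8}:  v_{4} + v_{6} + v_{8} = v_{1}  ⇒ sig = (3;(1))
  P={1,3,4,6}:  v_{1} + v_{3} + v_{4} + v_{6} = v_{7}  ⇒ sig = (4;(1))

so the primitive-relation signature multiset is
{ (2;()),  (2;(1)),  (2;(1,1)),  (2;(1,1,1)) ×2,  (2;(1,1,2)),  (2;(1,2)) ×2,  (3;(1)) ×3,  (4;(1)) }


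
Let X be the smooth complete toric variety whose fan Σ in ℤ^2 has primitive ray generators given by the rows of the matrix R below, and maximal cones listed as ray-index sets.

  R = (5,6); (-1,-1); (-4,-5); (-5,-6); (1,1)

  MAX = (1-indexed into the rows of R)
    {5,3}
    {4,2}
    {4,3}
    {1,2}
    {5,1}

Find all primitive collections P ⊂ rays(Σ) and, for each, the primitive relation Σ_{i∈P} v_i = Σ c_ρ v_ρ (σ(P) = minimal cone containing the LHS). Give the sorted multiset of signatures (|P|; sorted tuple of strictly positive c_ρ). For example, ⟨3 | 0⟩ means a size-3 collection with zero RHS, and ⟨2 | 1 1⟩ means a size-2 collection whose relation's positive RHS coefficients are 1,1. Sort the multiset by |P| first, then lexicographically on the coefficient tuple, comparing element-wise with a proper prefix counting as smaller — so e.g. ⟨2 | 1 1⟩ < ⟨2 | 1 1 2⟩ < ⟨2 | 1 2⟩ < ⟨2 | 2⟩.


Δ(Σ) — 5 vertices, 5 min non-faces:

  P={1,4}:  v_{1} + v_{4} = 0 — sig = ⟨2 | 0⟩
  P={2,5}:  v_{2} + v_{5} = 0 — sig = ⟨2 | 0⟩
  P={1,3}:  v_{1} + v_{3} = v_{5} — sig = ⟨2 | 1⟩
  P={2,3}:  v_{2} + v_{3} = v_{4} — sig = ⟨2 | 1⟩
  P={4,5}:  v_{4} + v_{5} = v_{3} — sig = ⟨2 | 1⟩

Sorted signature multiset PRS(X):
    |P|=2: 5 collections, coeffs (), (), (1), (1), (1)


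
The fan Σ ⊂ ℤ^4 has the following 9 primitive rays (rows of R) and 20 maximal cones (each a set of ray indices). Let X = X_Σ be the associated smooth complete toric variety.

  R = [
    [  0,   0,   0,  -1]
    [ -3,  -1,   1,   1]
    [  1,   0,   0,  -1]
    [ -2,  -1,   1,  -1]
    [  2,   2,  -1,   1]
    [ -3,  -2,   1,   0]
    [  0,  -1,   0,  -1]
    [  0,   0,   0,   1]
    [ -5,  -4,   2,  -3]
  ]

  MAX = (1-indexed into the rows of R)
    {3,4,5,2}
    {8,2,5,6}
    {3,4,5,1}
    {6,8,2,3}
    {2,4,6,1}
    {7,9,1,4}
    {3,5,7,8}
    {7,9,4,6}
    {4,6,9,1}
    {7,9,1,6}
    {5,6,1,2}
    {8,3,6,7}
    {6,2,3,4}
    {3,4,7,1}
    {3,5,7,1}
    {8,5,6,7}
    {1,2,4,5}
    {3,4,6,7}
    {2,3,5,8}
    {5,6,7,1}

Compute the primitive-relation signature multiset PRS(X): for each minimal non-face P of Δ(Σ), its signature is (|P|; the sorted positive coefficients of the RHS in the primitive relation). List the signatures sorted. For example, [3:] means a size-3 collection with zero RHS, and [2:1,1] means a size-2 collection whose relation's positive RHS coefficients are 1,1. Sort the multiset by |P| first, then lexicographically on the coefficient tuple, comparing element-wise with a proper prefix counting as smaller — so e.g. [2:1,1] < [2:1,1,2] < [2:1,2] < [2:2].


Δ(Σ) — 9 vertices, 13 min non-faces:

  P = {1,8}:  v_{1} + v_{8} = 0  →  sig = [2:]
  P = {2,7}:  v_{2} + v_{7} = v_{6}  →  sig = [2:1]
  P = {4,8}:  v_{4} + v_{8} = v_{2} + v_{3}  →  sig = [2:1,1]
  P = {8,9}:  v_{8} + v_{9} = v_{4} + v_{6} + v_{7}  →  sig = [2:1,1,1]
  P = {2,9}:  v_{2} + v_{9} = v_{1} + v_{4} + 2·v_{6}  →  sig = [2:1,1,2]
  P = {5,9}:  v_{5} + v_{9} = 2·v_{1} + v_{6}  →  sig = [2:1,2]
  P = {3,9}:  v_{3} + v_{9} = 2·v_{4} + 2·v_{7}  →  sig = [2:2,2]
  P = {3,5,6}:  v_{3} + v_{5} + v_{6} = 0  →  sig = [3:]
  P = {1,2,3}:  v_{1} + v_{2} + v_{3} = v_{4}  →  sig = [3:1]
  P = {4,5,7}:  v_{4} + v_{5} + v_{7} = v_{1}  →  sig = [3:1]
  P = {1,3,6}:  v_{1} + v_{3} + v_{6} = v_{4} + v_{7}  →  sig = [3:1,1]
  P = {4,5,6}:  v_{4} + v_{5} + v_{6} = v_{1} + v_{2}  →  sig = [3:1,1]
  P = {1,4,6,7}:  v_{1} + v_{4} + v_{6} + v_{7} = v_{9}  →  sig = [4:1]

Hence PRS(X_Σ) =
    |P|=2: 7 collections, coeffs (), (1), (1,1), (1,1,1), (1,1,2), (1,2), (2,2)
    |P|=3: 5 collections, coeffs (), (1), (1), (1,1), (1,1)
    |P|=4: 1 collection, coeffs (1)


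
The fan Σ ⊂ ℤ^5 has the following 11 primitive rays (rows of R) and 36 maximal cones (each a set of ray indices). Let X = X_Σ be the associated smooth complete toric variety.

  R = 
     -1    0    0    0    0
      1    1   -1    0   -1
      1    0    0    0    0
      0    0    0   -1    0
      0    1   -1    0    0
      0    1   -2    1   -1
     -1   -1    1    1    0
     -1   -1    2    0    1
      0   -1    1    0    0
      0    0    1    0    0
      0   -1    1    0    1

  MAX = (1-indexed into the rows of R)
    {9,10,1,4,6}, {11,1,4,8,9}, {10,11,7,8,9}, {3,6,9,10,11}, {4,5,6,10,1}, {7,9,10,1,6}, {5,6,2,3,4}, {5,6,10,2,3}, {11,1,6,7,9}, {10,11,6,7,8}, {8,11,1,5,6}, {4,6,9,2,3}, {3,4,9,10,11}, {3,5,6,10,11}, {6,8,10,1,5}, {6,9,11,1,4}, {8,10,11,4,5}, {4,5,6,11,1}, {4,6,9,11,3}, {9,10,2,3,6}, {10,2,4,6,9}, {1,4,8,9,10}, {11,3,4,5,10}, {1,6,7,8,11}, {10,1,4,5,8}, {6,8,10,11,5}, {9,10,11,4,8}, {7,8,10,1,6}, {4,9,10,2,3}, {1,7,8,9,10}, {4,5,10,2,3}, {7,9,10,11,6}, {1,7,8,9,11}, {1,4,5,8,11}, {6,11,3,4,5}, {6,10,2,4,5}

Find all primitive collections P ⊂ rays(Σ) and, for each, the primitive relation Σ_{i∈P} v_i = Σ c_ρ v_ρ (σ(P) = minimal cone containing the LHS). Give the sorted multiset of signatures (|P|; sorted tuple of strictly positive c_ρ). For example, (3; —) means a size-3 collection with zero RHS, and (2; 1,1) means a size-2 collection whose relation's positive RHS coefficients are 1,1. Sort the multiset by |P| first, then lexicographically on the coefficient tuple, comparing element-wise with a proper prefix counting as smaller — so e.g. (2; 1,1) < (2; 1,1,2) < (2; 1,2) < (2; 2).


|primitive collections| = 15. Relations:

  P = {1,3}:  v_{1} + v_{3} = 0 — sig = (2; —)
  P = {5,9}:  v_{5} + v_{9} = 0 — sig = (2; —)
  P = {2,8}:  v_{2} + v_{8} = v_{10} — sig = (2; 1)
  P = {2,11}:  v_{2} + v_{11} = v_{3} — sig = (2; 1)
  P = {3,8}:  v_{3} + v_{8} = v_{10} + v_{11} — sig = (2; 1,1)
  P = {4,7}:  v_{4} + v_{7} = v_{1} + v_{9} — sig = (2; 1,1)
  P = {5,7}:  v_{5} + v_{7} = v_{6} + v_{8} — sig = (2; 1,1)
  P = {1,2}:  v_{1} + v_{2} = v_{4} + v_{6} + v_{10} — sig = (2; 1,1,1)
  P = {2,7}:  v_{2} + v_{7} = v_{6} + v_{9} + v_{10} — sig = (2; 1,1,1)
  P = {3,7}:  v_{3} + v_{7} = v_{6} + v_{9} + v_{10} + v_{11} — sig = (2; 1,1,1,1)
  P = {1,10,11}:  v_{1} + v_{10} + v_{11} = v_{8} — sig = (3; 1)
  P = {4,6,8}:  v_{4} + v_{6} + v_{8} = v_{1} — sig = (3; 1)
  P = {6,8,9}:  v_{6} + v_{8} + v_{9} = v_{7} — sig = (3; 1)
  P = {4,6,10,11}:  v_{4} + v_{6} + v_{10} + v_{11} = 0 — sig = (4; —)
  P = {3,4,6,10}:  v_{3} + v_{4} + v_{6} + v_{10} = v_{2} — sig = (4; 1)

so the primitive-relation signature multiset is
[(2; —), (2; —), (2; 1), (2; 1), (2; 1,1), (2; 1,1), (2; 1,1), (2; 1,1,1), (2; 1,1,1), (2; 1,1,1,1), (3; 1), (3; 1), (3; 1), (4; —), (4; 1)]


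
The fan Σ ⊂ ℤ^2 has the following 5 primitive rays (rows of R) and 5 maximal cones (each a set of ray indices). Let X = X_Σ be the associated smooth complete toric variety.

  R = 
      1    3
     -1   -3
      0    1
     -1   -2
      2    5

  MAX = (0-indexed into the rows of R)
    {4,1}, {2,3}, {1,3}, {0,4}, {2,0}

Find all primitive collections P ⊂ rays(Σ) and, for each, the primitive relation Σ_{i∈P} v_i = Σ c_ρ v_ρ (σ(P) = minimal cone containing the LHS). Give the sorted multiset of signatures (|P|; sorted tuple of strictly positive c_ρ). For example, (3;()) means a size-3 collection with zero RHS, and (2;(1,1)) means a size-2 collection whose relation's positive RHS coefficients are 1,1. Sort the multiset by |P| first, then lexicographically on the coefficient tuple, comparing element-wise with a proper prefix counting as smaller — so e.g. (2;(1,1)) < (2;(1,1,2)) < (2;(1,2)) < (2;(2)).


Primitive collections (5):

  P={0,1}:  v_{0} + v_{1} = 0 — sig = (2;())
  P={0,3}:  v_{0} + v_{3} = v_{2} — sig = (2;(1))
  P={1,2}:  v_{1} + v_{2} = v_{3} — sig = (2;(1))
  P={3,4}:  v_{3} + v_{4} = v_{0} — sig = (2;(1))
  P={2,4}:  v_{2} + v_{4} = 2·v_{0} — sig = (2;(2))

Signatures (|P|; sorted positive RHS coefficients), sorted:
{ (2;()),  (2;(1)) ×3,  (2;(2)) }


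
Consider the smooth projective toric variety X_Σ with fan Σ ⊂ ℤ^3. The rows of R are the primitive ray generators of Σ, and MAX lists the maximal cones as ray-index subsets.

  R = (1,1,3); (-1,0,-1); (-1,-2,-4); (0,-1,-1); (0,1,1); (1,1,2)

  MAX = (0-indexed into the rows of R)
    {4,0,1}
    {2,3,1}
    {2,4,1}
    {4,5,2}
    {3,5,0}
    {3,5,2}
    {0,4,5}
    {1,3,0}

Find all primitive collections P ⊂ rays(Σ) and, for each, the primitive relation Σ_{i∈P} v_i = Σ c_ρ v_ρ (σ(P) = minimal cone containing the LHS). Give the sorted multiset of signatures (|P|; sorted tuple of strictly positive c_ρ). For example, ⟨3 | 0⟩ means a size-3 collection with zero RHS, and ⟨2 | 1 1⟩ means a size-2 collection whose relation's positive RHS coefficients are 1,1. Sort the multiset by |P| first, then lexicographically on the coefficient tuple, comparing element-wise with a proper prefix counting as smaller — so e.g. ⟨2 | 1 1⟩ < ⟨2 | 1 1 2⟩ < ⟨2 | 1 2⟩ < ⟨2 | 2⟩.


Σ has 3 primitive collections:

  P={3,4}:  v_{3} + v_{4} = 0  so sig = ⟨2 | 0⟩
  P={0,2}:  v_{0} + v_{2} = v_{3}  so sig = ⟨2 | 1⟩
  P={1,5}:  v_{1} + v_{5} = v_{4}  so sig = ⟨2 | 1⟩

Signatures (|P|; sorted positive RHS coefficients), sorted:
[⟨2 | 0⟩, ⟨2 | 1⟩, ⟨2 | 1⟩]


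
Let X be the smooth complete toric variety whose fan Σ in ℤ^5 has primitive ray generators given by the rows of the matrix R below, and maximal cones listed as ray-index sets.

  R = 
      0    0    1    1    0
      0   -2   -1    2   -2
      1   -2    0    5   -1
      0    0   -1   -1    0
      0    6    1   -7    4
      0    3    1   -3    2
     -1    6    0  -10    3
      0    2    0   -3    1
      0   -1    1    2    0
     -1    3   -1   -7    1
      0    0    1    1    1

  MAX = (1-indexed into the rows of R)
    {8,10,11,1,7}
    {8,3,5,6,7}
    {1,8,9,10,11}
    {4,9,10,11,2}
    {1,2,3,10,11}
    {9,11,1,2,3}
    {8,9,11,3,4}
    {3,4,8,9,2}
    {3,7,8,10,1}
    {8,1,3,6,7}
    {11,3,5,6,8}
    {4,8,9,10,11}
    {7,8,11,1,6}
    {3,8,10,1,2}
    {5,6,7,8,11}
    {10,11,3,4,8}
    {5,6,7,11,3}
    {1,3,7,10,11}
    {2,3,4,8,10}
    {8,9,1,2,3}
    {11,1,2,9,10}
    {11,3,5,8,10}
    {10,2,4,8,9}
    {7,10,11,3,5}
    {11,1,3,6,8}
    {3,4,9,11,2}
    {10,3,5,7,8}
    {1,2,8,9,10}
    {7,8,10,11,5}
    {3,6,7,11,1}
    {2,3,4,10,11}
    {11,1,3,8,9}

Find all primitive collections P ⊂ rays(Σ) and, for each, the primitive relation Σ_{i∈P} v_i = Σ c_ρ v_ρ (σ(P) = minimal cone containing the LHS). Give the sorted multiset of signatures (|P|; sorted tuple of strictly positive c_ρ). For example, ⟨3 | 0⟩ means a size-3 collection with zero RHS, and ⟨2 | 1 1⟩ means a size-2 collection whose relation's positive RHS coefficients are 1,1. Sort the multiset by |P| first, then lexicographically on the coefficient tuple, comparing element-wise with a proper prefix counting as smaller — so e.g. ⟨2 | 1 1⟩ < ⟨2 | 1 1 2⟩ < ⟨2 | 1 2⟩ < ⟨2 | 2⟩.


Δ(Σ) — 11 vertices, 16 min non-faces:

  {1,4}:  v_{1} + v_{4} = 0 ; sig = ⟨2 | 0⟩
  {6,10}:  v_{6} + v_{10} = v_{7} ; sig = ⟨2 | 1⟩
  {2,5}:  v_{2} + v_{5} = v_{3} + v_{7} ; sig = ⟨2 | 1 1⟩
  {2,6}:  v_{2} + v_{6} = v_{1} + v_{3} + v_{10} ; sig = ⟨2 | 1 1 1⟩
  {5,9}:  v_{5} + v_{9} = v_{6} + v_{8} + v_{11} ; sig = ⟨2 | 1 1 1⟩
  {6,9}:  v_{6} + v_{9} = v_{1} + v_{8} + v_{11} ; sig = ⟨2 | 1 1 1⟩
  {4,6}:  v_{4} + v_{6} = v_{3} + v_{8} + v_{10} + v_{11} ; sig = ⟨2 | 1 1 1 1⟩
  {7,9}:  v_{7} + v_{9} = v_{1} + v_{8} + v_{10} + v_{11} ; sig = ⟨2 | 1 1 1 1⟩
  {4,7}:  v_{4} + v_{7} = v_{3} + v_{8} + 2·v_{10} + v_{11} ; sig = ⟨2 | 1 1 1 2⟩
  {2,7}:  v_{2} + v_{7} = v_{1} + v_{3} + 2·v_{10} ; sig = ⟨2 | 1 1 2⟩
  {1,5}:  v_{1} + v_{5} = 2·v_{6} ; sig = ⟨2 | 2⟩
  {4,5}:  v_{4} + v_{5} = 2·v_{3} + 2·v_{8} + 2·v_{10} + 2·v_{11} ; sig = ⟨2 | 2 2 2 2⟩
  {2,8,11}:  v_{2} + v_{8} + v_{11} = 0 ; sig = ⟨3 | 0⟩
  {3,9,10}:  v_{3} + v_{9} + v_{10} = 0 ; sig = ⟨3 | 0⟩
  {3,7,8,11}:  v_{3} + v_{7} + v_{8} + v_{11} = v_{5} ; sig = ⟨4 | 1⟩
  {1,3,8,10,11}:  v_{1} + v_{3} + v_{8} + v_{10} + v_{11} = v_{6} ; sig = ⟨5 | 1⟩

Sorted signature multiset PRS(X):
    ⟨2 | 0⟩
    ⟨2 | 1⟩
    ⟨2 | 1 1⟩
    ⟨2 | 1 1 1⟩
    ⟨2 | 1 1 1⟩
    ⟨2 | 1 1 1⟩
    ⟨2 | 1 1 1 1⟩
    ⟨2 | 1 1 1 1⟩
    ⟨2 | 1 1 1 2⟩
    ⟨2 | 1 1 2⟩
    ⟨2 | 2⟩
    ⟨2 | 2 2 2 2⟩
    ⟨3 | 0⟩
    ⟨3 | 0⟩
    ⟨4 | 1⟩
    ⟨5 | 1⟩


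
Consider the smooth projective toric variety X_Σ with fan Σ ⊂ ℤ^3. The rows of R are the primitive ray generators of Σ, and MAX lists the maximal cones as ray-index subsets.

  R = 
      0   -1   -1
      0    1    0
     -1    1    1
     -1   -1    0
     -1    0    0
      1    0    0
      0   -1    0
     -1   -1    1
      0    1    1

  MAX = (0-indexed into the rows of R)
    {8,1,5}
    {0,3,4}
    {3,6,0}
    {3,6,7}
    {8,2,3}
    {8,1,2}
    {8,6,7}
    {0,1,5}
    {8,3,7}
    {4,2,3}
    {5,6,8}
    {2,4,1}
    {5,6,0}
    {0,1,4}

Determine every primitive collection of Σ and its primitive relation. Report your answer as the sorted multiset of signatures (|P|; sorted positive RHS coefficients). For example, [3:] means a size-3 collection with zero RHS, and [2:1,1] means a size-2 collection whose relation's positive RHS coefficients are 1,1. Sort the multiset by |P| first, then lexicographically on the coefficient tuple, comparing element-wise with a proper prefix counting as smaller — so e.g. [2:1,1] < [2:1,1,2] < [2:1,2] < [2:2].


16 collections generate NE(X_Σ); each relation:

  • {0,8}:  v_{0} + v_{8} = 0  so sig = [2:]
  • {1,6}:  v_{1} + v_{6} = 0  so sig = [2:]
  • {4,5}:  v_{4} + v_{5} = 0  so sig = [2:]
  • {0,2}:  v_{0} + v_{2} = v_{4}  so sig = [2:1]
  • {1,3}:  v_{1} + v_{3} = v_{4}  so sig = [2:1]
  • {2,5}:  v_{2} + v_{5} = v_{8}  so sig = [2:1]
  • {3,5}:  v_{3} + v_{5} = v_{6}  so sig = [2:1]
  • {4,6}:  v_{4} + v_{6} = v_{3}  so sig = [2:1]
  • {4,8}:  v_{4} + v_{8} = v_{2}  so sig = [2:1]
  • {0,7}:  v_{0} + v_{7} = v_{3} + v_{6}  so sig = [2:1,1]
  • {1,7}:  v_{1} + v_{7} = v_{3} + v_{8}  so sig = [2:1,1]
  • {2,6}:  v_{2} + v_{6} = v_{3} + v_{8}  so sig = [2:1,1]
  • {4,7}:  v_{4} + v_{7} = 2·v_{3} + v_{8}  so sig = [2:1,2]
  • {5,7}:  v_{5} + v_{7} = 2·v_{6} + v_{8}  so sig = [2:1,2]
  • {2,7}:  v_{2} + v_{7} = 2·v_{3} + 2·v_{8}  so sig = [2:2,2]
  • {3,6,8}:  v_{3} + v_{6} + v_{8} = v_{7}  so sig = [3:1]

Signatures (|P|; sorted positive RHS coefficients), sorted:
    |P|=2: 15 collections, coeffs (), (), (), (1), (1), (1), (1), (1), (1), (1,1), (1,1), (1,1), (1,2), (1,2), (2,2)
    |P|=3: 1 collection, coeffs (1)


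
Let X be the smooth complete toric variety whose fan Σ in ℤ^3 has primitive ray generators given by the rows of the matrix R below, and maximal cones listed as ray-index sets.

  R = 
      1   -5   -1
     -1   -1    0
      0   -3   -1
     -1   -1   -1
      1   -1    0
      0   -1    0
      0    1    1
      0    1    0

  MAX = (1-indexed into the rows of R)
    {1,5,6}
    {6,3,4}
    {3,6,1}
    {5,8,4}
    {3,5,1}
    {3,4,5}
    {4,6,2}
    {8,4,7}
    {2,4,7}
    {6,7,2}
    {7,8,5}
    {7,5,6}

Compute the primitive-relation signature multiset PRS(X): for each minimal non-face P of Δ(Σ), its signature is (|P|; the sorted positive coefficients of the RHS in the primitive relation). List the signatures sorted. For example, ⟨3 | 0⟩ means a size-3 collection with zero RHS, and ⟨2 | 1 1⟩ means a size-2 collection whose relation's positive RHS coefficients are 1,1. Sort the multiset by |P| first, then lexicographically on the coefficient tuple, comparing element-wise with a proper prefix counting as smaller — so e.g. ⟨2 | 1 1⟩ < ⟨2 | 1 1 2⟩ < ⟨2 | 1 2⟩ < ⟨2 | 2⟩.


Δ(Σ) — 8 vertices, 14 min non-faces:

  • {6,8}:  v_{6} + v_{8} = 0  →  sig = ⟨2 | 0⟩
  • {1,8}:  v_{1} + v_{8} = v_{3} + v_{5}  →  sig = ⟨2 | 1 1⟩
  • {2,8}:  v_{2} + v_{8} = v_{4} + v_{7}  →  sig = ⟨2 | 1 1⟩
  • {3,8}:  v_{3} + v_{8} = v_{4} + v_{5}  →  sig = ⟨2 | 1 1⟩
  • {1,2}:  v_{1} + v_{2} = v_{3} + 3·v_{6}  →  sig = ⟨2 | 1 3⟩
  • {1,7}:  v_{1} + v_{7} = v_{5} + 3·v_{6}  →  sig = ⟨2 | 1 3⟩
  • {2,3}:  v_{2} + v_{3} = v_{4} + 3·v_{6}  →  sig = ⟨2 | 1 3⟩
  • {1,4}:  v_{1} + v_{4} = 2·v_{3}  →  sig = ⟨2 | 2⟩
  • {2,5}:  v_{2} + v_{5} = 2·v_{6}  →  sig = ⟨2 | 2⟩
  • {3,7}:  v_{3} + v_{7} = 2·v_{6}  →  sig = ⟨2 | 2⟩
  • {3,5,6}:  v_{3} + v_{5} + v_{6} = v_{1}  →  sig = ⟨3 | 1⟩
  • {4,5,6}:  v_{4} + v_{5} + v_{6} = v_{3}  →  sig = ⟨3 | 1⟩
  • {4,5,7}:  v_{4} + v_{5} + v_{7} = v_{6}  →  sig = ⟨3 | 1⟩
  • {4,6,7}:  v_{4} + v_{6} + v_{7} = v_{2}  →  sig = ⟨3 | 1⟩

so the primitive-relation signature multiset is
[⟨2 | 0⟩, ⟨2 | 1 1⟩, ⟨2 | 1 1⟩, ⟨2 | 1 1⟩, ⟨2 | 1 3⟩, ⟨2 | 1 3⟩, ⟨2 | 1 3⟩, ⟨2 | 2⟩, ⟨2 | 2⟩, ⟨2 | 2⟩, ⟨3 | 1⟩, ⟨3 | 1⟩, ⟨3 | 1⟩, ⟨3 | 1⟩]


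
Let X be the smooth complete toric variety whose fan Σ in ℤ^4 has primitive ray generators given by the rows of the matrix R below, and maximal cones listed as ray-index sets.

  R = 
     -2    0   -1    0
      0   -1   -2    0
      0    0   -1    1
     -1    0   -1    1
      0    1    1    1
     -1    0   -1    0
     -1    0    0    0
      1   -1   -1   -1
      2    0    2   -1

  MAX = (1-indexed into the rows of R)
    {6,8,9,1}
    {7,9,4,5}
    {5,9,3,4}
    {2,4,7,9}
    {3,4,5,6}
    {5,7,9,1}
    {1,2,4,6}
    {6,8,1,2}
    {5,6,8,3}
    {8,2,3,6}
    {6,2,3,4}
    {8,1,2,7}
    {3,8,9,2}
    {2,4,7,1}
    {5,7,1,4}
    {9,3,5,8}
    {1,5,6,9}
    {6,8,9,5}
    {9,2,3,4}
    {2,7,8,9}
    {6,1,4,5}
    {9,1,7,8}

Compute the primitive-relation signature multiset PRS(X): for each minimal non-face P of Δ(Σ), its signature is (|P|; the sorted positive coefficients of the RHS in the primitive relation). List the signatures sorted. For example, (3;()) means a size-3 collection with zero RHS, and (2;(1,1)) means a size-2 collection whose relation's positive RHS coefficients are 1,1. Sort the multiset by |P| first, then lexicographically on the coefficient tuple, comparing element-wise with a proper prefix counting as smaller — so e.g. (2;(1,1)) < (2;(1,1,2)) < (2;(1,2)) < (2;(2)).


Δ(Σ) — 9 vertices, 12 min non-faces:

  • {2,5}:  v_{2} + v_{5} = v_{3} — sig = (2;(1))
  • {3,7}:  v_{3} + v_{7} = v_{4} — sig = (2;(1))
  • {4,8}:  v_{4} + v_{8} = v_{2} — sig = (2;(1))
  • {6,7}:  v_{6} + v_{7} = v_{1} — sig = (2;(1))
  • {1,3}:  v_{1} + v_{3} = v_{4} + v_{6} — sig = (2;(1,1))
  • {4,6,9}:  v_{4} + v_{6} + v_{9} = 0 — sig = (3;())
  • {5,7,8}:  v_{5} + v_{7} + v_{8} = 0 — sig = (3;())
  • {1,4,9}:  v_{1} + v_{4} + v_{9} = v_{7} — sig = (3;(1))
  • {1,5,8}:  v_{1} + v_{5} + v_{8} = v_{6} — sig = (3;(1))
  • {2,6,9}:  v_{2} + v_{6} + v_{9} = v_{8} — sig = (3;(1))
  • {1,2,9}:  v_{1} + v_{2} + v_{9} = v_{7} + v_{8} — sig = (3;(1,1))
  • {3,6,9}:  v_{3} + v_{6} + v_{9} = v_{5} + v_{8} — sig = (3;(1,1))

Sorted signature multiset PRS(X):
    |P|=2: 5 collections, coeffs (1), (1), (1), (1), (1,1)
    |P|=3: 7 collections, coeffs (), (), (1), (1), (1), (1,1), (1,1)


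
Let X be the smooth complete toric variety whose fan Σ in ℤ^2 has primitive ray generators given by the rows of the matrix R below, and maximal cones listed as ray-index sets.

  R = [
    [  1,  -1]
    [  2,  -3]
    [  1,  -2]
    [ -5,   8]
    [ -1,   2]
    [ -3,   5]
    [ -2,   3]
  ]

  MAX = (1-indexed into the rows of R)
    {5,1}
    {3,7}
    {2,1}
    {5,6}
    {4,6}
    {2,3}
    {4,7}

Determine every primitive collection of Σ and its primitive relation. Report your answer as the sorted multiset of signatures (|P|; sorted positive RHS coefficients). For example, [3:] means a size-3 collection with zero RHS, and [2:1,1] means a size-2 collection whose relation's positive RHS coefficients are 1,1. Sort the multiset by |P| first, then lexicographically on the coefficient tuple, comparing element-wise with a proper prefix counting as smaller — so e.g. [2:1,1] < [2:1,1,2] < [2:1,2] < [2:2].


14 minimal non-faces of Δ(Σ) (on 7 rays):

  • {2,7}:  v_{2} + v_{7} = 0  ⟹  sig = [2:]
  • {3,5}:  v_{3} + v_{5} = 0  ⟹  sig = [2:]
  • {1,3}:  v_{1} + v_{3} = v_{2}  ⟹  sig = [2:1]
  • {1,7}:  v_{1} + v_{7} = v_{5}  ⟹  sig = [2:1]
  • {2,4}:  v_{2} + v_{4} = v_{6}  ⟹  sig = [2:1]
  • {2,5}:  v_{2} + v_{5} = v_{1}  ⟹  sig = [2:1]
  • {2,6}:  v_{2} + v_{6} = v_{5}  ⟹  sig = [2:1]
  • {3,6}:  v_{3} + v_{6} = v_{7}  ⟹  sig = [2:1]
  • {5,7}:  v_{5} + v_{7} = v_{6}  ⟹  sig = [2:1]
  • {6,7}:  v_{6} + v_{7} = v_{4}  ⟹  sig = [2:1]
  • {1,4}:  v_{1} + v_{4} = v_{5} + v_{6}  ⟹  sig = [2:1,1]
  • {1,6}:  v_{1} + v_{6} = 2·v_{5}  ⟹  sig = [2:2]
  • {3,4}:  v_{3} + v_{4} = 2·v_{7}  ⟹  sig = [2:2]
  • {4,5}:  v_{4} + v_{5} = 2·v_{6}  ⟹  sig = [2:2]

Signatures (|P|; sorted positive RHS coefficients), sorted:
    |P|=2: 14 collections, coeffs (), (), (1), (1), (1), (1), (1), (1), (1), (1), (1,1), (2), (2), (2)


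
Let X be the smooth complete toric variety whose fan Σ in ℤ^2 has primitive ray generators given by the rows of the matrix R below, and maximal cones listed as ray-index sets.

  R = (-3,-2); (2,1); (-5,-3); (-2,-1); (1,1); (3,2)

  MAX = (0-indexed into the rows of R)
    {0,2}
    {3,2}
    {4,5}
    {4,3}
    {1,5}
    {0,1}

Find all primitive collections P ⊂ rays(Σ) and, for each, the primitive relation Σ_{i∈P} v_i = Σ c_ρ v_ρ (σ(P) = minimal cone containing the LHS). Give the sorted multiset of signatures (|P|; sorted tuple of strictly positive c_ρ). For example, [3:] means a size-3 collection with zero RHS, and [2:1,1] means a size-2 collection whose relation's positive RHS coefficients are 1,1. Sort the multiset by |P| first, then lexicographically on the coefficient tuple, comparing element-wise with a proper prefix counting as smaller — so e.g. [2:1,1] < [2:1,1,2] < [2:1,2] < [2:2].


Δ(Σ) — 6 vertices, 9 min non-faces:

  P={0,5}:  v_{0} + v_{5} = 0 — sig = [2:]
  P={1,3}:  v_{1} + v_{3} = 0 — sig = [2:]
  P={0,3}:  v_{0} + v_{3} = v_{2} — sig = [2:1]
  P={0,4}:  v_{0} + v_{4} = v_{3} — sig = [2:1]
  P={1,2}:  v_{1} + v_{2} = v_{0} — sig = [2:1]
  P={1,4}:  v_{1} + v_{4} = v_{5} — sig = [2:1]
  P={2,5}:  v_{2} + v_{5} = v_{3} — sig = [2:1]
  P={3,5}:  v_{3} + v_{5} = v_{4} — sig = [2:1]
  P={2,4}:  v_{2} + v_{4} = 2·v_{3} — sig = [2:2]

Signatures (|P|; sorted positive RHS coefficients), sorted:
{ [2:] ×2,  [2:1] ×6,  [2:2] }


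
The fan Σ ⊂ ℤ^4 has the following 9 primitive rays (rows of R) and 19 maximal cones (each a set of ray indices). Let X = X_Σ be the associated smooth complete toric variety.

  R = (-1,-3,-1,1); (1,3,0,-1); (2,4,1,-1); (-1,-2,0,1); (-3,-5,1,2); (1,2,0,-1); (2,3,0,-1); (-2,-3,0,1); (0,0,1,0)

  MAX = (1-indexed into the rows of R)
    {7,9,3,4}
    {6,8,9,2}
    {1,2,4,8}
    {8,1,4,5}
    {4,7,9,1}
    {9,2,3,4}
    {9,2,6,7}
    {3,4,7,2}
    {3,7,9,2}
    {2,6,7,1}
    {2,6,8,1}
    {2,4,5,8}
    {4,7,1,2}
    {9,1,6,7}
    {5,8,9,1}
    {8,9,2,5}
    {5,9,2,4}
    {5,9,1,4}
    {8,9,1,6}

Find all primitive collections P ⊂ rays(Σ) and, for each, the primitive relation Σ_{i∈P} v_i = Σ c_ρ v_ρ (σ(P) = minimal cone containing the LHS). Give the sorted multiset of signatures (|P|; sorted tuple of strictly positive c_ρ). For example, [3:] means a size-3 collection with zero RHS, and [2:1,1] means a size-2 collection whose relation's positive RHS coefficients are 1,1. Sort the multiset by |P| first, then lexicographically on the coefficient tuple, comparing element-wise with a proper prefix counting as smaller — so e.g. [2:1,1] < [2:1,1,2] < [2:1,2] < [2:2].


|primitive collections| = 12. Relations:

  • {4,6}:  v_{4} + v_{6} = 0 — sig = [2:]
  • {7,8}:  v_{7} + v_{8} = 0 — sig = [2:]
  • {1,3}:  v_{1} + v_{3} = v_{4} + v_{7} — sig = [2:1,1]
  • {5,6}:  v_{5} + v_{6} = v_{8} + v_{9} — sig = [2:1,1]
  • {5,7}:  v_{5} + v_{7} = v_{4} + v_{9} — sig = [2:1,1]
  • {3,6}:  v_{3} + v_{6} = v_{2} + v_{7} + v_{9} — sig = [2:1,1,1]
  • {3,8}:  v_{3} + v_{8} = v_{2} + v_{4} + v_{9} — sig = [2:1,1,1]
  • {3,5}:  v_{3} + v_{5} = v_{2} + 2·v_{4} + 2·v_{9} — sig = [2:1,2,2]
  • {1,2,9}:  v_{1} + v_{2} + v_{9} = 0 — sig = [3:]
  • {4,8,9}:  v_{4} + v_{8} + v_{9} = v_{5} — sig = [3:1]
  • {1,2,5}:  v_{1} + v_{2} + v_{5} = v_{4} + v_{8} — sig = [3:1,1]
  • {2,4,7,9}:  v_{2} + v_{4} + v_{7} + v_{9} = v_{3} — sig = [4:1]

so the primitive-relation signature multiset is
    [2:]
    [2:]
    [2:1,1]
    [2:1,1]
    [2:1,1]
    [2:1,1,1]
    [2:1,1,1]
    [2:1,2,2]
    [3:]
    [3:1]
    [3:1,1]
    [4:1]


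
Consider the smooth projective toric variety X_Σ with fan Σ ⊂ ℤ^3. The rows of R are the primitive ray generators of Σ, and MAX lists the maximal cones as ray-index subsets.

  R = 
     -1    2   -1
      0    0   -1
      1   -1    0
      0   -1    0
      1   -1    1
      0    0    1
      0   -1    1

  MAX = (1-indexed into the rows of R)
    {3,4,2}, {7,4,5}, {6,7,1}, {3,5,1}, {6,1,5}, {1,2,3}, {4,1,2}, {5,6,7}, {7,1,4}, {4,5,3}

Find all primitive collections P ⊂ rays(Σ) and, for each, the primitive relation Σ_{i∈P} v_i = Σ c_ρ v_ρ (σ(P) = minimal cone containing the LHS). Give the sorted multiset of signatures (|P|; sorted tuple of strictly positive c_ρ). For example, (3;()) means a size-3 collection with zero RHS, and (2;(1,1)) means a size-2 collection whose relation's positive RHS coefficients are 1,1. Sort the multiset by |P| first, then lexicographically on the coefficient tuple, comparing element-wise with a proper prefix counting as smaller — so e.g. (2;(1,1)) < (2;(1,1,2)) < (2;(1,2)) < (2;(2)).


Δ(Σ) — 7 vertices, 9 min non-faces:

  • {2,6}:  v_{2} + v_{6} = 0  so sig = (2;())
  • {2,5}:  v_{2} + v_{5} = v_{3}  so sig = (2;(1))
  • {2,7}:  v_{2} + v_{7} = v_{4}  so sig = (2;(1))
  • {3,6}:  v_{3} + v_{6} = v_{5}  so sig = (2;(1))
  • {4,6}:  v_{4} + v_{6} = v_{7}  so sig = (2;(1))
  • {3,7}:  v_{3} + v_{7} = v_{4} + v_{5}  so sig = (2;(1,1))
  • {1,4,5}:  v_{1} + v_{4} + v_{5} = 0  so sig = (3;())
  • {1,3,4}:  v_{1} + v_{3} + v_{4} = v_{2}  so sig = (3;(1))
  • {1,5,7}:  v_{1} + v_{5} + v_{7} = v_{6}  so sig = (3;(1))

Signatures (|P|; sorted positive RHS coefficients), sorted:
[(2;()), (2;(1)), (2;(1)), (2;(1)), (2;(1)), (2;(1,1)), (3;()), (3;(1)), (3;(1))]


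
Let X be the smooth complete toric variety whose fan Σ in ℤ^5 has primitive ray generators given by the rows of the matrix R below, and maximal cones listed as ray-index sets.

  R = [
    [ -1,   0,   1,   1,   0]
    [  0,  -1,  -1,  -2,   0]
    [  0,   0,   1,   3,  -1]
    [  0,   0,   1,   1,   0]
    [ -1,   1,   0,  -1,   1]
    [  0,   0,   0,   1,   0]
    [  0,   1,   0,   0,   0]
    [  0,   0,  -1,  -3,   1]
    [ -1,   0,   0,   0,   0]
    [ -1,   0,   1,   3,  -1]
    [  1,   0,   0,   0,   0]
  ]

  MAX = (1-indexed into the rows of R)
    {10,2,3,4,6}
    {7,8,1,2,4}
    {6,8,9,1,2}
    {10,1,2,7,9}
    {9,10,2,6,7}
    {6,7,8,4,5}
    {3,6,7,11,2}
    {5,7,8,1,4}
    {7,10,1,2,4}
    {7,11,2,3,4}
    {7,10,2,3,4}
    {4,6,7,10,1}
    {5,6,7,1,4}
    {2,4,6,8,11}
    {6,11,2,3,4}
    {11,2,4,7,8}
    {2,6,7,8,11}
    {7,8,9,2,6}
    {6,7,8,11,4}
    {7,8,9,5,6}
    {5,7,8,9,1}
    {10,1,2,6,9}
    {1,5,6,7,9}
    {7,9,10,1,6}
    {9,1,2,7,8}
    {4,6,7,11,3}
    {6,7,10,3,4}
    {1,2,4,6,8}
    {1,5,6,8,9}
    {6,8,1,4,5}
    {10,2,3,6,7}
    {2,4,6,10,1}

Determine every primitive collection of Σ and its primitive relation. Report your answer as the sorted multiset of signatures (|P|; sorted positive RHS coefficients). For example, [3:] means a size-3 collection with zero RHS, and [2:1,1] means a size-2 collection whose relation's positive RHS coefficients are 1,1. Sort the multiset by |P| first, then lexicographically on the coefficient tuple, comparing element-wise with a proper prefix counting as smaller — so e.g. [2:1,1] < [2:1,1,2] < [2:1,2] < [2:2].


|primitive collections| = 15. Relations:

  P={3,8}:  v_{3} + v_{8} = 0  ⇒ sig = [2:]
  P={9,11}:  v_{9} + v_{11} = 0  ⇒ sig = [2:]
  P={1,11}:  v_{1} + v_{11} = v_{4}  ⇒ sig = [2:1]
  P={3,9}:  v_{3} + v_{9} = v_{10}  ⇒ sig = [2:1]
  P={4,9}:  v_{4} + v_{9} = v_{1}  ⇒ sig = [2:1]
  P={8,10}:  v_{8} + v_{10} = v_{9}  ⇒ sig = [2:1]
  P={10,11}:  v_{10} + v_{11} = v_{3}  ⇒ sig = [2:1]
  P={1,3}:  v_{1} + v_{3} = v_{4} + v_{10}  ⇒ sig = [2:1,1]
  P={2,5}:  v_{2} + v_{5} = v_{8} + v_{9}  ⇒ sig = [2:1,1]
  P={3,5}:  v_{3} + v_{5} = v_{1} + v_{6} + v_{7}  ⇒ sig = [2:1,1,1]
  P={5,10}:  v_{5} + v_{10} = v_{1} + v_{6} + v_{7} + v_{9}  ⇒ sig = [2:1,1,1,1]
  P={5,11}:  v_{5} + v_{11} = v_{4} + v_{6} + v_{7} + v_{8}  ⇒ sig = [2:1,1,1,1]
  P={2,4,6,7}:  v_{2} + v_{4} + v_{6} + v_{7} = 0  ⇒ sig = [4:]
  P={1,2,6,7}:  v_{1} + v_{2} + v_{6} + v_{7} = v_{9}  ⇒ sig = [4:1]
  P={1,6,7,8}:  v_{1} + v_{6} + v_{7} + v_{8} = v_{5}  ⇒ sig = [4:1]

so the primitive-relation signature multiset is
    |P|=2: 12 collections, coeffs (), (), (1), (1), (1), (1), (1), (1,1), (1,1), (1,1,1), (1,1,1,1), (1,1,1,1)
    |P|=4: 3 collections, coeffs (), (1), (1)


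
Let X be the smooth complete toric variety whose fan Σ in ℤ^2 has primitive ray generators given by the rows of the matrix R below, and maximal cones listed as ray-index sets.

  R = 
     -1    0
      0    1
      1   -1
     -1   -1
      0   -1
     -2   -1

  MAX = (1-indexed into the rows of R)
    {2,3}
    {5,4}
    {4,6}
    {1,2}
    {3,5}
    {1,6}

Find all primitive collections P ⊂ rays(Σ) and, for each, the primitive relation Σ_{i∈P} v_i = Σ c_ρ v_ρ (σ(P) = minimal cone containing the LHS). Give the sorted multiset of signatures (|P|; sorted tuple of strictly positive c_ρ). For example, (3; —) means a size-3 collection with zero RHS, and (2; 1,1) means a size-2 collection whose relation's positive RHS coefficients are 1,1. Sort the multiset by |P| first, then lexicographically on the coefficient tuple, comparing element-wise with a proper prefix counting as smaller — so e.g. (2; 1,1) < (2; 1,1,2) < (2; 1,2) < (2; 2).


|primitive collections| = 9. Relations:

  P = {2,5}:  v_{2} + v_{5} = 0  ⇒ sig = (2; —)
  P = {1,3}:  v_{1} + v_{3} = v_{5}  ⇒ sig = (2; 1)
  P = {1,4}:  v_{1} + v_{4} = v_{6}  ⇒ sig = (2; 1)
  P = {1,5}:  v_{1} + v_{5} = v_{4}  ⇒ sig = (2; 1)
  P = {2,4}:  v_{2} + v_{4} = v_{1}  ⇒ sig = (2; 1)
  P = {3,6}:  v_{3} + v_{6} = v_{4} + v_{5}  ⇒ sig = (2; 1,1)
  P = {2,6}:  v_{2} + v_{6} = 2·v_{1}  ⇒ sig = (2; 2)
  P = {3,4}:  v_{3} + v_{4} = 2·v_{5}  ⇒ sig = (2; 2)
  P = {5,6}:  v_{5} + v_{6} = 2·v_{4}  ⇒ sig = (2; 2)

Hence PRS(X_Σ) =
[(2; —), (2; 1), (2; 1), (2; 1), (2; 1), (2; 1,1), (2; 2), (2; 2), (2; 2)]


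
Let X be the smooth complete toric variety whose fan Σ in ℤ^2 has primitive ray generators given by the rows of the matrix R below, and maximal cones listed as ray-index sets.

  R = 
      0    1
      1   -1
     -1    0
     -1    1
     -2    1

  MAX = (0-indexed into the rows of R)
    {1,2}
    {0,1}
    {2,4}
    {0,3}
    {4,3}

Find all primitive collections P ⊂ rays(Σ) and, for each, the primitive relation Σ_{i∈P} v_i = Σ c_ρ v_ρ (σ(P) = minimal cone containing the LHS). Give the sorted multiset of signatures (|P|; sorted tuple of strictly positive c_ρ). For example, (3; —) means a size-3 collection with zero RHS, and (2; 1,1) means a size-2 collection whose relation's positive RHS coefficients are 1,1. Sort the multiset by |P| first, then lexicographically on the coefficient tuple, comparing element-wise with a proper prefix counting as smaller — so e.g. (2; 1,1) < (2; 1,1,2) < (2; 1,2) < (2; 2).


5 collections generate NE(X_Σ); each relation:

  P={1,3}:  v_{1} + v_{3} = 0  →  sig = (2; —)
  P={0,2}:  v_{0} + v_{2} = v_{3}  →  sig = (2; 1)
  P={1,4}:  v_{1} + v_{4} = v_{2}  →  sig = (2; 1)
  P={2,3}:  v_{2} + v_{3} = v_{4}  →  sig = (2; 1)
  P={0,4}:  v_{0} + v_{4} = 2·v_{3}  →  sig = (2; 2)

Signatures (|P|; sorted positive RHS coefficients), sorted:
{ (2; —),  (2; 1) ×3,  (2; 2) }


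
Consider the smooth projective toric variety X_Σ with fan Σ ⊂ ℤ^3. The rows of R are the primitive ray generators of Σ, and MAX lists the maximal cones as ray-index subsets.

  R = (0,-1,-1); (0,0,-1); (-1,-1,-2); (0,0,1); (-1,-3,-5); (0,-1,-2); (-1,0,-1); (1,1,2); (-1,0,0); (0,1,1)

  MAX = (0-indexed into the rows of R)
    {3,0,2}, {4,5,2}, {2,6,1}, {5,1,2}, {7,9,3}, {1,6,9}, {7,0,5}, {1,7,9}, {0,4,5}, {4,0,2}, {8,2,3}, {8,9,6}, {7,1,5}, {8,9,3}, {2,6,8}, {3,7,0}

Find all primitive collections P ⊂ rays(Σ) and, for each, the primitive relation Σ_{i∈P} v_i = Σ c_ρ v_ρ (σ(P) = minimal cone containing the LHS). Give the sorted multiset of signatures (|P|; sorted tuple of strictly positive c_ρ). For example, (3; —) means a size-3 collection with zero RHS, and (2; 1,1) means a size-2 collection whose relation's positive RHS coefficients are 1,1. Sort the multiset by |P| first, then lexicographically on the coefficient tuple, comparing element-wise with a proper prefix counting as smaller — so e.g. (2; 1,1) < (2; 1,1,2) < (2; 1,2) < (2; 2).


Primitive collections (22):

  • {0,9}:  v_{0} + v_{9} = 0 — sig = (2; —)
  • {1,3}:  v_{1} + v_{3} = 0 — sig = (2; —)
  • {2,7}:  v_{2} + v_{7} = 0 — sig = (2; —)
  • {0,1}:  v_{0} + v_{1} = v_{5} — sig = (2; 1)
  • {0,6}:  v_{0} + v_{6} = v_{2} — sig = (2; 1)
  • {1,8}:  v_{1} + v_{8} = v_{6} — sig = (2; 1)
  • {2,9}:  v_{2} + v_{9} = v_{6} — sig = (2; 1)
  • {3,5}:  v_{3} + v_{5} = v_{0} — sig = (2; 1)
  • {3,6}:  v_{3} + v_{6} = v_{8} — sig = (2; 1)
  • {5,8}:  v_{5} + v_{8} = v_{2} — sig = (2; 1)
  • {5,9}:  v_{5} + v_{9} = v_{1} — sig = (2; 1)
  • {6,7}:  v_{6} + v_{7} = v_{9} — sig = (2; 1)
  • {0,8}:  v_{0} + v_{8} = v_{2} + v_{3} — sig = (2; 1,1)
  • {4,7}:  v_{4} + v_{7} = v_{0} + v_{5} — sig = (2; 1,1)
  • {4,9}:  v_{4} + v_{9} = v_{2} + v_{5} — sig = (2; 1,1)
  • {5,6}:  v_{5} + v_{6} = v_{1} + v_{2} — sig = (2; 1,1)
  • {7,8}:  v_{7} + v_{8} = v_{3} + v_{9} — sig = (2; 1,1)
  • {1,4}:  v_{1} + v_{4} = v_{2} + 2·v_{5} — sig = (2; 1,2)
  • {3,4}:  v_{3} + v_{4} = 2·v_{0} + v_{2} — sig = (2; 1,2)
  • {4,6}:  v_{4} + v_{6} = 2·v_{2} + v_{5} — sig = (2; 1,2)
  • {4,8}:  v_{4} + v_{8} = v_{0} + 2·v_{2} — sig = (2; 1,2)
  • {0,2,5}:  v_{0} + v_{2} + v_{5} = v_{4} — sig = (3; 1)

Sorted signature multiset PRS(X):
    |P|=2: 21 collections, coeffs (), (), (), (1), (1), (1), (1), (1), (1), (1), (1), (1), (1,1), (1,1), (1,1), (1,1), (1,1), (1,2), (1,2), (1,2), (1,2)
    |P|=3: 1 collection, coeffs (1)
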